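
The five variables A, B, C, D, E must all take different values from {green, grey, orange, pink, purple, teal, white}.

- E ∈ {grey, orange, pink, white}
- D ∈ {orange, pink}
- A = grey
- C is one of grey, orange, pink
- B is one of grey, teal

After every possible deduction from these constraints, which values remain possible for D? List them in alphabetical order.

A's domain is down to {grey}, so A = grey. Remove grey from B, C, E.
B's domain is down to {teal}, so B = teal.
The 3 still-open variables together cover exactly {orange, pink, white} — 3 values for 3 variables — and white appears only in E's list, so E = white.
No further eliminations apply; D can still be any of orange, pink.

orange, pink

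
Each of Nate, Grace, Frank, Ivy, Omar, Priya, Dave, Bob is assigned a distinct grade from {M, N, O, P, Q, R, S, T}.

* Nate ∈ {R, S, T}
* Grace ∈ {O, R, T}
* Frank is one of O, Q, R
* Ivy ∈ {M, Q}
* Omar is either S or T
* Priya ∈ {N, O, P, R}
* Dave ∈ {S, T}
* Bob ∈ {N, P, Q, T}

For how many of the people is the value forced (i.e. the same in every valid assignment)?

Among the 8 variables, M fits only Ivy (and all 8 values in {M, N, O, P, Q, R, S, T} must be used), so Ivy = M.
Omar and Dave between them cover only {S, T} — a naked pair. Remove those values from Nate, Grace, Bob.
Nate's domain is down to {R}, so Nate = R. Strike R from Grace, Frank, Priya.
Grace has just one choice, so Grace = O. Strike O from Frank, Priya.
Frank's domain is down to {Q}, so Frank = Q. Strike Q from Bob.
Determined: Nate=R, Grace=O, Frank=Q, Ivy=M. The other people each still have more than one consistent value. That makes 4.

4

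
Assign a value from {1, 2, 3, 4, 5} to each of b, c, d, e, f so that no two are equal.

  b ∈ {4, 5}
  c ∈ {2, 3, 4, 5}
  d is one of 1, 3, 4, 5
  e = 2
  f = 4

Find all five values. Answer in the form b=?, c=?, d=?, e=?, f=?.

e must be 2 (only option left). Eliminate 2 elsewhere: c.
f must be 4 (only option left). So b, c, d can't be 4.
b's domain is down to {5}, so b = 5. So c, d can't be 5.
c has just one choice, so c = 3. Remove 3 from d.
That leaves d = 1.

b=5, c=3, d=1, e=2, f=4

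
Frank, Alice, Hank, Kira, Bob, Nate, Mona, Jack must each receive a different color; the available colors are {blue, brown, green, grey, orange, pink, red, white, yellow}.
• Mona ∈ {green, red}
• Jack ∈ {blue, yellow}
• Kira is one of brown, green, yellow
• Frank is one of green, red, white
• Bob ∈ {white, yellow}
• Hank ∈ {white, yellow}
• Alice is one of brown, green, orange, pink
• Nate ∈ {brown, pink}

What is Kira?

brown

The 8 variables together cover exactly {blue, brown, green, orange, pink, red, white, yellow} — 8 values for 8 variables — and blue appears only in Jack's list, so Jack = blue.
Among the 7 still-open variables, orange fits only Alice (and all 7 values in {brown, green, orange, pink, red, white, yellow} must be used), so Alice = orange.
Among the 6 still-open variables, pink fits only Nate (and all 6 values in {brown, green, pink, red, white, yellow} must be used), so Nate = pink.
The 5 still-open variables draw from only 5 values {brown, green, red, white, yellow}, so each is used; only Kira can be brown, hence Kira = brown.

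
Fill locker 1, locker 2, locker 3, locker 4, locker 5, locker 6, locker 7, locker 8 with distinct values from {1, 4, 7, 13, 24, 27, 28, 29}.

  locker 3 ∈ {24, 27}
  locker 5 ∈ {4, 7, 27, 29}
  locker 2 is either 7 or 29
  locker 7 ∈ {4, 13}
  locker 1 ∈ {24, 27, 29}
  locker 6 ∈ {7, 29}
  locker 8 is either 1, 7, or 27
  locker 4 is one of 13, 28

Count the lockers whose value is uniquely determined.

4

The 8 variables draw from only 8 values {1, 4, 7, 13, 24, 27, 28, 29}, so each is used; only locker 8 can be 1, hence locker 8 = 1.
The 7 still-open variables together cover exactly {4, 7, 13, 24, 27, 28, 29} — 7 values for 7 variables — and 28 appears only in locker 4's list, so locker 4 = 28.
Among the 6 still-open variables, 13 fits only locker 7 (and all 6 values in {4, 7, 13, 24, 27, 29} must be used), so locker 7 = 13.
The 5 still-open variables together cover exactly {4, 7, 24, 27, 29} — 5 values for 5 variables — and 4 appears only in locker 5's list, so locker 5 = 4.
The 2 variables locker 2 and locker 6 are confined to {7, 29}, which locks those values in; drop them from locker 1.
Determined: locker 4=28, locker 5=4, locker 7=13, locker 8=1. The other lockers each still have more than one consistent value. That makes 4.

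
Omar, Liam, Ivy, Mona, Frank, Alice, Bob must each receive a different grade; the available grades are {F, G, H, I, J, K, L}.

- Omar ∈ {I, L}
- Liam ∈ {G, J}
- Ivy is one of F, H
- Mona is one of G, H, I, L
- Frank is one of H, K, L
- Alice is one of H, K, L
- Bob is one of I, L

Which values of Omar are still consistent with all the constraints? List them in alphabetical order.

The 7 variables together cover exactly {F, G, H, I, J, K, L} — 7 values for 7 variables — and F appears only in Ivy's list, so Ivy = F.
Among the 6 still-open variables, J fits only Liam (and all 6 values in {G, H, I, J, K, L} must be used), so Liam = J.
The 5 still-open variables draw from only 5 values {G, H, I, K, L}, so each is used; only Mona can be G, hence Mona = G.
Omar and Bob share exactly the 2 values {I, L}; by pigeonhole those values go to them, so strike I, L from Frank, Alice.
No further eliminations apply; Omar can still be any of I, L.

I, L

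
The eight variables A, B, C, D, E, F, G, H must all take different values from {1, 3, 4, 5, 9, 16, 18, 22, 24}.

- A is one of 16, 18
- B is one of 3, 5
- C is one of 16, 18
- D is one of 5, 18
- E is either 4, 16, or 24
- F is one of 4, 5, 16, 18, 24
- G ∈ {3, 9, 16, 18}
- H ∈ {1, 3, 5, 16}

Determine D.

5

The 8 variables draw from only 8 values {1, 3, 4, 5, 9, 16, 18, 24}, so each is used; only H can be 1, hence H = 1.
Among the 7 still-open variables, 9 fits only G (and all 7 values in {3, 4, 5, 9, 16, 18, 24} must be used), so G = 9.
Among the 6 still-open variables, 3 fits only B (and all 6 values in {3, 4, 5, 16, 18, 24} must be used), so B = 3.
A and C between them cover only {16, 18} — a naked pair. Remove those values from D, E, F.
So D = 5.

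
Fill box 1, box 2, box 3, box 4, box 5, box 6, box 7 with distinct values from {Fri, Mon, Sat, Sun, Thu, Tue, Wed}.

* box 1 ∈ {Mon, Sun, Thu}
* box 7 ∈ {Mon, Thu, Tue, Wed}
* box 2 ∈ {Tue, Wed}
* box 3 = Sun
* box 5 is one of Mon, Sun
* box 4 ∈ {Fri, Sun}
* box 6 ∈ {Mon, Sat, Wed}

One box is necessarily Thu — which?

box 1

box 3 has just one choice, so box 3 = Sun. Eliminate Sun elsewhere: box 1, box 4, box 5.
box 4's domain is down to {Fri}, so box 4 = Fri.
That leaves box 5 = Mon. Eliminate Mon elsewhere: box 1, box 6, box 7.
So Thu goes to box 1.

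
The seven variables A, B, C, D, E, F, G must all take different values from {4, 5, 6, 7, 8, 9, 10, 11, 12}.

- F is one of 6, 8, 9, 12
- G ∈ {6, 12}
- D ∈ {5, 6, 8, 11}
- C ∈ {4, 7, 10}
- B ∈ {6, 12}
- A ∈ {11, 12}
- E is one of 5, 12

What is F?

9

B and G between them cover only {6, 12} — a naked pair. Remove those values from A, D, E, F.
That leaves A = 11. Strike 11 from D.
E has just one choice, so E = 5. Strike 5 from D.
D has just one choice, so D = 8. So F can't be 8.
So F = 9.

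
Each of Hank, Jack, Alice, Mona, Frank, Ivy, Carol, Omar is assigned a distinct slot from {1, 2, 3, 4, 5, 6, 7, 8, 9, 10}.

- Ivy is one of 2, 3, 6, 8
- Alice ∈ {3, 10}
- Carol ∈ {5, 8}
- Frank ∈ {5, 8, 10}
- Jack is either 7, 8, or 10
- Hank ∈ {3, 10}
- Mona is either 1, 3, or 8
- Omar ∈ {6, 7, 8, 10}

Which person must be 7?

Among the 8 variables, 1 fits only Mona (and all 8 values in {1, 2, 3, 5, 6, 7, 8, 10} must be used), so Mona = 1.
The 7 still-open variables together cover exactly {2, 3, 5, 6, 7, 8, 10} — 7 values for 7 variables — and 2 appears only in Ivy's list, so Ivy = 2.
The 6 still-open variables together cover exactly {3, 5, 6, 7, 8, 10} — 6 values for 6 variables — and 6 appears only in Omar's list, so Omar = 6.
The 5 still-open variables draw from only 5 values {3, 5, 7, 8, 10}, so each is used; only Jack can be 7, hence Jack = 7.

Jack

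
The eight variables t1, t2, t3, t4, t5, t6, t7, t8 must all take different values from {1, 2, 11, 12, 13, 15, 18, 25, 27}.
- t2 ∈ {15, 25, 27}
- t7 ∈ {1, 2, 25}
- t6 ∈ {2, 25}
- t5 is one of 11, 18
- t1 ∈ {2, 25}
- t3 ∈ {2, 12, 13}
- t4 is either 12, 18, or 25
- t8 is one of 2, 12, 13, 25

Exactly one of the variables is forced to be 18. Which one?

t1 and t6 between them cover only {2, 25} — a naked pair. Remove those values from t2, t3, t4, t7, t8.
That leaves t7 = 1.
The 2 variables t3 and t8 are confined to {12, 13}, which locks those values in; drop them from t4.
So 18 goes to t4.

t4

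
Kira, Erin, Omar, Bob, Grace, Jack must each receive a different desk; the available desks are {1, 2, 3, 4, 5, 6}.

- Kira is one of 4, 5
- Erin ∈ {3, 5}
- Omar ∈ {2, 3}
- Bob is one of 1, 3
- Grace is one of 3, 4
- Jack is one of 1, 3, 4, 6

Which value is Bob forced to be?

1

The 6 variables draw from only 6 values {1, 2, 3, 4, 5, 6}, so each is used; only Omar can be 2, hence Omar = 2.
Among the 5 still-open variables, 6 fits only Jack (and all 5 values in {1, 3, 4, 5, 6} must be used), so Jack = 6.
The 4 still-open variables draw from only 4 values {1, 3, 4, 5}, so each is used; only Bob can be 1, hence Bob = 1.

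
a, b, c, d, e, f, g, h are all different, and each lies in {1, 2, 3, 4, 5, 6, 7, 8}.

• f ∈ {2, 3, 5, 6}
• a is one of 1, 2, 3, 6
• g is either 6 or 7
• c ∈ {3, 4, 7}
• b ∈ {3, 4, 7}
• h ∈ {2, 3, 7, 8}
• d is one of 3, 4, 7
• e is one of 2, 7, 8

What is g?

6

The 8 variables draw from only 8 values {1, 2, 3, 4, 5, 6, 7, 8}, so each is used; only a can be 1, hence a = 1.
Among the 7 still-open variables, 5 fits only f (and all 7 values in {2, 3, 4, 5, 6, 7, 8} must be used), so f = 5.
The 6 still-open variables together cover exactly {2, 3, 4, 6, 7, 8} — 6 values for 6 variables — and 6 appears only in g's list, so g = 6.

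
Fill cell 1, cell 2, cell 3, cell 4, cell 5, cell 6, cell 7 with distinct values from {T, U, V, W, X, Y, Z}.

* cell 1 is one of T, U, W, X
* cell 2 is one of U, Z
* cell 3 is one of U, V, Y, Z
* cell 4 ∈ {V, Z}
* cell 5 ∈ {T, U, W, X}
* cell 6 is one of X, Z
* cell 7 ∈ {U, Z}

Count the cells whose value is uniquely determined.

3

The 7 variables together cover exactly {T, U, V, W, X, Y, Z} — 7 values for 7 variables — and Y appears only in cell 3's list, so cell 3 = Y.
The 6 still-open variables draw from only 6 values {T, U, V, W, X, Z}, so each is used; only cell 4 can be V, hence cell 4 = V.
cell 2 and cell 7 between them cover only {U, Z} — a naked pair. Remove those values from cell 1, cell 5, cell 6.
cell 6 must be X (only option left). Eliminate X elsewhere: cell 1, cell 5.
Determined: cell 3=Y, cell 4=V, cell 6=X. The other cells each still have more than one consistent value. That makes 3.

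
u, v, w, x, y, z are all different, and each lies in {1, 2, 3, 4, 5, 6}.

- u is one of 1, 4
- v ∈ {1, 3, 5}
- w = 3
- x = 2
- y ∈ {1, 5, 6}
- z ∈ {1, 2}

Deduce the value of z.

1

w has just one choice, so w = 3. So v can't be 3.
x has just one choice, so x = 2. So z can't be 2.
So z = 1.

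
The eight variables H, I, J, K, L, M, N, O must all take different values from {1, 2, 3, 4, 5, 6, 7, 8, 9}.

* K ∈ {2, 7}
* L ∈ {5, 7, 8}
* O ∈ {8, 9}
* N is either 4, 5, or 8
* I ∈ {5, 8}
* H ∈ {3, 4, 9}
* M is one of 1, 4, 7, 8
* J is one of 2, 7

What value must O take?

9

The 8 variables draw from only 8 values {1, 2, 3, 4, 5, 7, 8, 9}, so each is used; only M can be 1, hence M = 1.
The 7 still-open variables draw from only 7 values {2, 3, 4, 5, 7, 8, 9}, so each is used; only H can be 3, hence H = 3.
Among the 6 still-open variables, 4 fits only N (and all 6 values in {2, 4, 5, 7, 8, 9} must be used), so N = 4.
The 5 still-open variables draw from only 5 values {2, 5, 7, 8, 9}, so each is used; only O can be 9, hence O = 9.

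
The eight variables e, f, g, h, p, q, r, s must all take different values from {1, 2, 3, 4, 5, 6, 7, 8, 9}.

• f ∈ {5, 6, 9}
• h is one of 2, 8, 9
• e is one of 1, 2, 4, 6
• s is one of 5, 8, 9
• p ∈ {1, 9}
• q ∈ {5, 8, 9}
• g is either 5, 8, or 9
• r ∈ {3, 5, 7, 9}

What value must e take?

4

g, q, s between them cover only {5, 8, 9} — a naked triple. Remove those values from f, h, p, r.
That leaves f = 6. So e can't be 6.
h's domain is down to {2}, so h = 2. Eliminate 2 elsewhere: e.
That leaves p = 1. So e can't be 1.
So e = 4.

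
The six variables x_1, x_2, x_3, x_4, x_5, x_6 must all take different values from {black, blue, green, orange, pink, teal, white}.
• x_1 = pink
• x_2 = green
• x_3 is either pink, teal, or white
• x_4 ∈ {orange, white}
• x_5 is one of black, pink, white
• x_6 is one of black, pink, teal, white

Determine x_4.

x_1 has just one choice, so x_1 = pink. So x_3, x_5, x_6 can't be pink.
That leaves x_2 = green.
The 4 still-open variables draw from only 4 values {black, orange, teal, white}, so each is used; only x_4 can be orange, hence x_4 = orange.

orange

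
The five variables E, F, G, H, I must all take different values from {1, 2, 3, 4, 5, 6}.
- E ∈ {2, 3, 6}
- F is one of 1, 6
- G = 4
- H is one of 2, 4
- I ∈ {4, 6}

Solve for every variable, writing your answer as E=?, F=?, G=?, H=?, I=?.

G has just one choice, so G = 4. So H, I can't be 4.
H has just one choice, so H = 2. Eliminate 2 elsewhere: E.
That leaves I = 6. Remove 6 from E, F.
E must be 3 (only option left).
That leaves F = 1.

E=3, F=1, G=4, H=2, I=6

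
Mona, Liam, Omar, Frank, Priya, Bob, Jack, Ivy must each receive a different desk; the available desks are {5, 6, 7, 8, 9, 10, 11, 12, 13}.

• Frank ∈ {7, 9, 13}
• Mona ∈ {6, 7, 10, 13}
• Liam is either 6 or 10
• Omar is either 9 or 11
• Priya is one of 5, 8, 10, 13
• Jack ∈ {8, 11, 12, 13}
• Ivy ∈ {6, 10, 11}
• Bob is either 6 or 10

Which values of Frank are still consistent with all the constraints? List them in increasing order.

The 2 variables Liam and Bob are confined to {6, 10}, which locks those values in; drop them from Mona, Priya, Ivy.
Ivy must be 11 (only option left). Remove 11 from Omar, Jack.
Omar must be 9 (only option left). Eliminate 9 elsewhere: Frank.
Mona and Frank between them cover only {7, 13} — a naked pair. Remove those values from Priya, Jack.
No further eliminations apply; Frank can still be any of 7, 13.

7, 13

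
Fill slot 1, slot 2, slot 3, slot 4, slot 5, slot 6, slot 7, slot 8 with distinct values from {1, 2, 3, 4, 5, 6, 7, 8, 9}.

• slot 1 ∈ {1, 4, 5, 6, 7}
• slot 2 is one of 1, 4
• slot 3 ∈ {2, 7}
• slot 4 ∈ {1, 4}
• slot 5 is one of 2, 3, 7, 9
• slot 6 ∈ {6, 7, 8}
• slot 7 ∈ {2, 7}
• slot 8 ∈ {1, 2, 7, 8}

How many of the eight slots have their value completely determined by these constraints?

3

The 2 variables slot 2 and slot 4 are confined to {1, 4}, which locks those values in; drop them from slot 1, slot 8.
slot 3 and slot 7 between them cover only {2, 7} — a naked pair. Remove those values from slot 1, slot 5, slot 6, slot 8.
slot 8 has just one choice, so slot 8 = 8. So slot 6 can't be 8.
That leaves slot 6 = 6. Remove 6 from slot 1.
slot 1's domain is down to {5}, so slot 1 = 5.
Determined: slot 1=5, slot 6=6, slot 8=8. The other slots each still have more than one consistent value. That makes 3.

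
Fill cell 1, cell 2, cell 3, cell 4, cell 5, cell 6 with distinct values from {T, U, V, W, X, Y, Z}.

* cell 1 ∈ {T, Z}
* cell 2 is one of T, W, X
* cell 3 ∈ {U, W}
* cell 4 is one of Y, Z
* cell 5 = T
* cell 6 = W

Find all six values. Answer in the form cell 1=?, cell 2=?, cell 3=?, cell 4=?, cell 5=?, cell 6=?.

cell 5 must be T (only option left). So cell 1, cell 2 can't be T.
cell 6 must be W (only option left). Eliminate W elsewhere: cell 2, cell 3.
That leaves cell 1 = Z. So cell 4 can't be Z.
cell 2 has just one choice, so cell 2 = X.
That leaves cell 3 = U.
cell 4 must be Y (only option left).

cell 1=Z, cell 2=X, cell 3=U, cell 4=Y, cell 5=T, cell 6=W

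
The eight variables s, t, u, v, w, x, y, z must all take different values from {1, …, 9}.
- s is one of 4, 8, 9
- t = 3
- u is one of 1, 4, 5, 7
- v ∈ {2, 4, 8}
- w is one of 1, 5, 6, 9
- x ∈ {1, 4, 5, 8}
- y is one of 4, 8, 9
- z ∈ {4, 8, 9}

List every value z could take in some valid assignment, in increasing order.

t has just one choice, so t = 3.
The 3 variables s, y, z are confined to {4, 8, 9}, which locks those values in; drop them from u, v, w, x.
v must be 2 (only option left).
No further eliminations apply; z can still be any of 4, 8, 9.

4, 8, 9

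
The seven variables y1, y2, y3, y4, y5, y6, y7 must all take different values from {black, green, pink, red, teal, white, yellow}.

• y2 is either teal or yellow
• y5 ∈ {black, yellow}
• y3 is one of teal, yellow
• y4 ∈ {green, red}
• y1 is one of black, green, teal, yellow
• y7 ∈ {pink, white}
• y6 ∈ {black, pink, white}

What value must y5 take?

black

Among the 7 variables, red fits only y4 (and all 7 values in {black, green, pink, red, teal, white, yellow} must be used), so y4 = red.
The 6 still-open variables together cover exactly {black, green, pink, teal, white, yellow} — 6 values for 6 variables — and green appears only in y1's list, so y1 = green.
y2 and y3 share exactly the 2 values {teal, yellow}; by pigeonhole those values go to them, so strike teal, yellow from y5.
So y5 = black.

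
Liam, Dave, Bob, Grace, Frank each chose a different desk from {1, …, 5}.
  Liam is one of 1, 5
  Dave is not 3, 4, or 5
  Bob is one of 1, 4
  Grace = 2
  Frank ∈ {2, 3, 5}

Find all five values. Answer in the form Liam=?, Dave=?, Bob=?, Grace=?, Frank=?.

Liam=5, Dave=1, Bob=4, Grace=2, Frank=3

Grace must be 2 (only option left). Strike 2 from Dave, Frank.
Dave has just one choice, so Dave = 1. So Liam, Bob can't be 1.
Bob must be 4 (only option left).
Liam has just one choice, so Liam = 5. So Frank can't be 5.
That leaves Frank = 3.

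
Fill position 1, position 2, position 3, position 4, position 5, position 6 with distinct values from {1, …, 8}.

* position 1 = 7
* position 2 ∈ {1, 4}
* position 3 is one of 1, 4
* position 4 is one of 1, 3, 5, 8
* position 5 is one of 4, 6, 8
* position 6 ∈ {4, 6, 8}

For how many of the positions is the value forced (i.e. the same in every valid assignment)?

1

position 1 must be 7 (only option left).
The 2 variables position 2 and position 3 are confined to {1, 4}, which locks those values in; drop them from position 4, position 5, position 6.
The 2 variables position 5 and position 6 are confined to {6, 8}, which locks those values in; drop them from position 4.
Determined: position 1=7. The other positions each still have more than one consistent value. That makes 1.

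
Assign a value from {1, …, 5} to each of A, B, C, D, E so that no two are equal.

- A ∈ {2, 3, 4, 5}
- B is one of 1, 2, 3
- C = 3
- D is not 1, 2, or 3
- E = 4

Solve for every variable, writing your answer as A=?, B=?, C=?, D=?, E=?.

C must be 3 (only option left). So A, B can't be 3.
That leaves E = 4. Strike 4 from A, D.
D has just one choice, so D = 5. So A can't be 5.
A must be 2 (only option left). Strike 2 from B.
B must be 1 (only option left).

A=2, B=1, C=3, D=5, E=4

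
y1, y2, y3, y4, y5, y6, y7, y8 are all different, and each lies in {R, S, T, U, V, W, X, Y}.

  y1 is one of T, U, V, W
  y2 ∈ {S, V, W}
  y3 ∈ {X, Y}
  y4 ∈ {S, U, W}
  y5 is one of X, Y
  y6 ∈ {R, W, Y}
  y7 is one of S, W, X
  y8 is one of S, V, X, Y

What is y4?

U

Among the 8 variables, R fits only y6 (and all 8 values in {R, S, T, U, V, W, X, Y} must be used), so y6 = R.
The 7 still-open variables together cover exactly {S, T, U, V, W, X, Y} — 7 values for 7 variables — and T appears only in y1's list, so y1 = T.
The 6 still-open variables together cover exactly {S, U, V, W, X, Y} — 6 values for 6 variables — and U appears only in y4's list, so y4 = U.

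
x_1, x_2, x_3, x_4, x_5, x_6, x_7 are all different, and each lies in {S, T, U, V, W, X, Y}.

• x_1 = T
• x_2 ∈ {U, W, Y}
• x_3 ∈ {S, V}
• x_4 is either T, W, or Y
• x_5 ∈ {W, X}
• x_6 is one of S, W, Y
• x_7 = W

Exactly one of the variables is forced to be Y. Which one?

x_4

x_1 has just one choice, so x_1 = T. Remove T from x_4.
x_7 has just one choice, so x_7 = W. Eliminate W elsewhere: x_2, x_4, x_5, x_6.
So Y goes to x_4.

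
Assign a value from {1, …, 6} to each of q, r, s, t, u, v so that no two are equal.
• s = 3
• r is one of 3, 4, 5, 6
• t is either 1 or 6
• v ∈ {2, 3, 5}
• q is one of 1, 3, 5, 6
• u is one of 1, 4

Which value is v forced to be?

2

s must be 3 (only option left). Eliminate 3 elsewhere: q, r, v.
The 5 still-open variables draw from only 5 values {1, 2, 4, 5, 6}, so each is used; only v can be 2, hence v = 2.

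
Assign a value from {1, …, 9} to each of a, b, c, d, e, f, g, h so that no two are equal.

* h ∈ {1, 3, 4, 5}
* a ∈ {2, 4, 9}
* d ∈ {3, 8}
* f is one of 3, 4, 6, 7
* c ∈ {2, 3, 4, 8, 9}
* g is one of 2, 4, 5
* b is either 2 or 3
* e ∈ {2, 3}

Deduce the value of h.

b and e between them cover only {2, 3} — a naked pair. Remove those values from a, c, d, f, g, h.
d must be 8 (only option left). Eliminate 8 elsewhere: c.
a and c share exactly the 2 values {4, 9}; by pigeonhole those values go to them, so strike 4, 9 from f, g, h.
g has just one choice, so g = 5. Eliminate 5 elsewhere: h.
So h = 1.

1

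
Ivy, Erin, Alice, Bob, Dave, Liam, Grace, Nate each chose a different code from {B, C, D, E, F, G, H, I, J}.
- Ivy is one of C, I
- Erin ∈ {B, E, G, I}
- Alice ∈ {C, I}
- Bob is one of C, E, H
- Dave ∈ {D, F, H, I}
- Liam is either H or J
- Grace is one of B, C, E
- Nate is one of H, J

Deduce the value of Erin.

The 2 variables Ivy and Alice are confined to {C, I}, which locks those values in; drop them from Erin, Bob, Dave, Grace.
Liam and Nate share exactly the 2 values {H, J}; by pigeonhole those values go to them, so strike H, J from Bob, Dave.
Bob must be E (only option left). Remove E from Erin, Grace.
Grace's domain is down to {B}, so Grace = B. Eliminate B elsewhere: Erin.
So Erin = G.

G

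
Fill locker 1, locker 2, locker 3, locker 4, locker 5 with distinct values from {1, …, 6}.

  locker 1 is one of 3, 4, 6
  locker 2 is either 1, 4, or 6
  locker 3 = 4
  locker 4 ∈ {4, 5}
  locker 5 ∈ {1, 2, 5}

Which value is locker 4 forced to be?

locker 3's domain is down to {4}, so locker 3 = 4. Eliminate 4 elsewhere: locker 1, locker 2, locker 4.
So locker 4 = 5.

5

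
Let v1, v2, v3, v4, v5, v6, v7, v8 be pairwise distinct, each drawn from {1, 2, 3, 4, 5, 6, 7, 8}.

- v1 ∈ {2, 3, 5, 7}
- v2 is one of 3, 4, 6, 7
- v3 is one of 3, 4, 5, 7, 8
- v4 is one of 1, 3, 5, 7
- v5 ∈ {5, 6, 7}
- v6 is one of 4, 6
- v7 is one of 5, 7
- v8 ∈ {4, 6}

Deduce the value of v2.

3

The 8 variables draw from only 8 values {1, 2, 3, 4, 5, 6, 7, 8}, so each is used; only v4 can be 1, hence v4 = 1.
The 7 still-open variables together cover exactly {2, 3, 4, 5, 6, 7, 8} — 7 values for 7 variables — and 2 appears only in v1's list, so v1 = 2.
The 6 still-open variables together cover exactly {3, 4, 5, 6, 7, 8} — 6 values for 6 variables — and 8 appears only in v3's list, so v3 = 8.
The 5 still-open variables together cover exactly {3, 4, 5, 6, 7} — 5 values for 5 variables — and 3 appears only in v2's list, so v2 = 3.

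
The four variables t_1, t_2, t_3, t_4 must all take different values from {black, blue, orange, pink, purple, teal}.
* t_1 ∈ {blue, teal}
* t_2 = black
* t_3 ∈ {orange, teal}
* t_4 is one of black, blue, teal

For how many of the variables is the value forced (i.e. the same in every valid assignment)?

t_2 has just one choice, so t_2 = black. So t_4 can't be black.
The 3 still-open variables together cover exactly {blue, orange, teal} — 3 values for 3 variables — and orange appears only in t_3's list, so t_3 = orange.
Determined: t_2=black, t_3=orange. The other variables each still have more than one consistent value. That makes 2.

2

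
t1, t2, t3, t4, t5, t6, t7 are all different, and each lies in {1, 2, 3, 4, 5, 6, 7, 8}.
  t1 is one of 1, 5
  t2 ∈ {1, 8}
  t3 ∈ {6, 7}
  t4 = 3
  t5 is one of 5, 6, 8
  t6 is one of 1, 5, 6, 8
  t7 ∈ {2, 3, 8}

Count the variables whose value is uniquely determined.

3

t4 has just one choice, so t4 = 3. Strike 3 from t7.
The 6 still-open variables draw from only 6 values {1, 2, 5, 6, 7, 8}, so each is used; only t7 can be 2, hence t7 = 2.
The 5 still-open variables draw from only 5 values {1, 5, 6, 7, 8}, so each is used; only t3 can be 7, hence t3 = 7.
Determined: t3=7, t4=3, t7=2. The other variables each still have more than one consistent value. That makes 3.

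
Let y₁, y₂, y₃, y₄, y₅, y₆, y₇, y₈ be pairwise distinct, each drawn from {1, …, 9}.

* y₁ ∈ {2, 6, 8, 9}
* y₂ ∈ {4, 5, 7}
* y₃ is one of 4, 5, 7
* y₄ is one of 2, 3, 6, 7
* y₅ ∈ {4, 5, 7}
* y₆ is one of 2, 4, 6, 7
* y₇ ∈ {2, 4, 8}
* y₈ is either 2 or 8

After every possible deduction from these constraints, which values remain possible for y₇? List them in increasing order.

2, 8

The 8 variables draw from only 8 values {2, 3, 4, 5, 6, 7, 8, 9}, so each is used; only y₄ can be 3, hence y₄ = 3.
Among the 7 still-open variables, 9 fits only y₁ (and all 7 values in {2, 4, 5, 6, 7, 8, 9} must be used), so y₁ = 9.
The 6 still-open variables together cover exactly {2, 4, 5, 6, 7, 8} — 6 values for 6 variables — and 6 appears only in y₆'s list, so y₆ = 6.
The 3 variables y₂, y₃, y₅ are confined to {4, 5, 7}, which locks those values in; drop them from y₇.
No further eliminations apply; y₇ can still be any of 2, 8.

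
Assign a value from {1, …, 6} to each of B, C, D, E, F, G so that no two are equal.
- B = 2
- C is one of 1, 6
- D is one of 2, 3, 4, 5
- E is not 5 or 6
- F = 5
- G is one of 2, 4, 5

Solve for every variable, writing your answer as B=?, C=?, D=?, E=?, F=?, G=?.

B's domain is down to {2}, so B = 2. So D, E, G can't be 2.
That leaves F = 5. Strike 5 from D, G.
G's domain is down to {4}, so G = 4. Strike 4 from D, E.
D must be 3 (only option left). Eliminate 3 elsewhere: E.
E has just one choice, so E = 1. So C can't be 1.
C's domain is down to {6}, so C = 6.

B=2, C=6, D=3, E=1, F=5, G=4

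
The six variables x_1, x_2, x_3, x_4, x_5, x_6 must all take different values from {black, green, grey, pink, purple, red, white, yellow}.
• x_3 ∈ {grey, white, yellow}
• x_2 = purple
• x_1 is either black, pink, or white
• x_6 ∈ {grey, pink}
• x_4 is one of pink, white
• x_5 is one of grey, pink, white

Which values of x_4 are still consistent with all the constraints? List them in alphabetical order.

pink, white

x_2 has just one choice, so x_2 = purple.
Among the 5 still-open variables, black fits only x_1 (and all 5 values in {black, grey, pink, white, yellow} must be used), so x_1 = black.
The 4 still-open variables draw from only 4 values {grey, pink, white, yellow}, so each is used; only x_3 can be yellow, hence x_3 = yellow.
No further eliminations apply; x_4 can still be any of pink, white.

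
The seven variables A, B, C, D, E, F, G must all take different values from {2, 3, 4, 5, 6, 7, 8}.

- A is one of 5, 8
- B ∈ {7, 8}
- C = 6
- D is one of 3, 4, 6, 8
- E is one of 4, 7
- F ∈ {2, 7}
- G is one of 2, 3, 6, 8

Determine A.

C's domain is down to {6}, so C = 6. Strike 6 from D, G.
The 6 still-open variables together cover exactly {2, 3, 4, 5, 7, 8} — 6 values for 6 variables — and 5 appears only in A's list, so A = 5.

5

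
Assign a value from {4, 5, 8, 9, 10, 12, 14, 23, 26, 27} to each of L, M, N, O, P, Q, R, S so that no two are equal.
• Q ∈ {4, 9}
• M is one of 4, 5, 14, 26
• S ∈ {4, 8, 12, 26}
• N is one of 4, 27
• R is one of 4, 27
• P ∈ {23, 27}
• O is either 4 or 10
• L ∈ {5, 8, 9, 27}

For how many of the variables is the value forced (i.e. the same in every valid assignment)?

The 2 variables N and R are confined to {4, 27}, which locks those values in; drop them from L, M, O, P, Q, S.
O's domain is down to {10}, so O = 10.
P must be 23 (only option left).
Q has just one choice, so Q = 9. Remove 9 from L.
Determined: O=10, P=23, Q=9. The other variables each still have more than one consistent value. That makes 3.

3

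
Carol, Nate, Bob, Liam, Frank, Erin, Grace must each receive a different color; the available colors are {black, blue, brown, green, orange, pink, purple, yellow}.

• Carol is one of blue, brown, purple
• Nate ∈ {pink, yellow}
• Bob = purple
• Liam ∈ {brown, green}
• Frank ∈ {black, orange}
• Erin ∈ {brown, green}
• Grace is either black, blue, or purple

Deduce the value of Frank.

orange

Bob's domain is down to {purple}, so Bob = purple. Eliminate purple elsewhere: Carol, Grace.
Liam and Erin share exactly the 2 values {brown, green}; by pigeonhole those values go to them, so strike brown, green from Carol.
Carol's domain is down to {blue}, so Carol = blue. Eliminate blue elsewhere: Grace.
Grace must be black (only option left). Strike black from Frank.
So Frank = orange.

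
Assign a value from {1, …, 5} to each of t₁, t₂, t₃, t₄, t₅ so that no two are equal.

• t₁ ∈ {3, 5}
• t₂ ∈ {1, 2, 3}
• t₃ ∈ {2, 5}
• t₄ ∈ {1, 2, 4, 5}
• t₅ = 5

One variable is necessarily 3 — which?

t₅'s domain is down to {5}, so t₅ = 5. So t₁, t₃, t₄ can't be 5.
So 3 goes to t₁.

t₁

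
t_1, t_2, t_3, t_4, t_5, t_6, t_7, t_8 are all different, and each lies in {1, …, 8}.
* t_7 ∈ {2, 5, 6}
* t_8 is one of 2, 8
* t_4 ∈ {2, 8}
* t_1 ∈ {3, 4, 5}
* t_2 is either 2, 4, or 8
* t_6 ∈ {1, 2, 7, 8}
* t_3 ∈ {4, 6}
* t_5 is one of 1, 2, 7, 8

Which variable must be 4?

t_2

Among the 8 variables, 3 fits only t_1 (and all 8 values in {1, 2, 3, 4, 5, 6, 7, 8} must be used), so t_1 = 3.
The 7 still-open variables draw from only 7 values {1, 2, 4, 5, 6, 7, 8}, so each is used; only t_7 can be 5, hence t_7 = 5.
The 6 still-open variables draw from only 6 values {1, 2, 4, 6, 7, 8}, so each is used; only t_3 can be 6, hence t_3 = 6.
The 5 still-open variables draw from only 5 values {1, 2, 4, 7, 8}, so each is used; only t_2 can be 4, hence t_2 = 4.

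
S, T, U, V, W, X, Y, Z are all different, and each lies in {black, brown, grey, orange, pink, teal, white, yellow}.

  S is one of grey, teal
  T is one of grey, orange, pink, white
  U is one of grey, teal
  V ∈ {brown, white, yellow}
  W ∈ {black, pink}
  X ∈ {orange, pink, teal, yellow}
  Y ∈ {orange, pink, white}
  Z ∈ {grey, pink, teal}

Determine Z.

pink

The 8 variables together cover exactly {black, brown, grey, orange, pink, teal, white, yellow} — 8 values for 8 variables — and black appears only in W's list, so W = black.
The 7 still-open variables together cover exactly {brown, grey, orange, pink, teal, white, yellow} — 7 values for 7 variables — and brown appears only in V's list, so V = brown.
Among the 6 still-open variables, yellow fits only X (and all 6 values in {grey, orange, pink, teal, white, yellow} must be used), so X = yellow.
S and U share exactly the 2 values {grey, teal}; by pigeonhole those values go to them, so strike grey, teal from T, Z.
So Z = pink.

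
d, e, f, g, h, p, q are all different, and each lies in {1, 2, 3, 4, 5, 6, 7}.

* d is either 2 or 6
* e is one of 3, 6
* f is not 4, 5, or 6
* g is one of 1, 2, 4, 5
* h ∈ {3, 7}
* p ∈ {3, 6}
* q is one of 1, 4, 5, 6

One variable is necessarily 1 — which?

The 2 variables e and p are confined to {3, 6}, which locks those values in; drop them from d, f, h, q.
d's domain is down to {2}, so d = 2. Remove 2 from f, g.
That leaves h = 7. Eliminate 7 elsewhere: f.
So 1 goes to f.

f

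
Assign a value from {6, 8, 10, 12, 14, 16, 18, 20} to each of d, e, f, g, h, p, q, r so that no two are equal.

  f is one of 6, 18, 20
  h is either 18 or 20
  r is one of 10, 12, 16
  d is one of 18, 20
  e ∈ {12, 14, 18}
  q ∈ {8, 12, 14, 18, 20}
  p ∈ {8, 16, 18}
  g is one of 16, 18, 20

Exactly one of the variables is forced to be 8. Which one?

p

The 8 variables together cover exactly {6, 8, 10, 12, 14, 16, 18, 20} — 8 values for 8 variables — and 6 appears only in f's list, so f = 6.
The 7 still-open variables together cover exactly {8, 10, 12, 14, 16, 18, 20} — 7 values for 7 variables — and 10 appears only in r's list, so r = 10.
The 2 variables d and h are confined to {18, 20}, which locks those values in; drop them from e, g, p, q.
g's domain is down to {16}, so g = 16. Eliminate 16 elsewhere: p.
So 8 goes to p.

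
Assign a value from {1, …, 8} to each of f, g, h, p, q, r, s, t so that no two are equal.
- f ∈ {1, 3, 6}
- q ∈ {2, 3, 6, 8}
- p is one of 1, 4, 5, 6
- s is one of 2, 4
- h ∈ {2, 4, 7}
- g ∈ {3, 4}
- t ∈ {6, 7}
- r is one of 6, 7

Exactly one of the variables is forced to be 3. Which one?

g

Among the 8 variables, 5 fits only p (and all 8 values in {1, 2, 3, 4, 5, 6, 7, 8} must be used), so p = 5.
The 7 still-open variables together cover exactly {1, 2, 3, 4, 6, 7, 8} — 7 values for 7 variables — and 1 appears only in f's list, so f = 1.
The 6 still-open variables draw from only 6 values {2, 3, 4, 6, 7, 8}, so each is used; only q can be 8, hence q = 8.
Among the 5 still-open variables, 3 fits only g (and all 5 values in {2, 3, 4, 6, 7} must be used), so g = 3.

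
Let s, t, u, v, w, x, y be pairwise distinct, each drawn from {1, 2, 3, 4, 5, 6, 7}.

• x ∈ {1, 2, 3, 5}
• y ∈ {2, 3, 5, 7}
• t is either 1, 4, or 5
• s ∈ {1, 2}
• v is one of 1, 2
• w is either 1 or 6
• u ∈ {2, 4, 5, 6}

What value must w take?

6

The 7 variables together cover exactly {1, 2, 3, 4, 5, 6, 7} — 7 values for 7 variables — and 7 appears only in y's list, so y = 7.
Among the 6 still-open variables, 3 fits only x (and all 6 values in {1, 2, 3, 4, 5, 6} must be used), so x = 3.
The 2 variables s and v are confined to {1, 2}, which locks those values in; drop them from t, u, w.
So w = 6.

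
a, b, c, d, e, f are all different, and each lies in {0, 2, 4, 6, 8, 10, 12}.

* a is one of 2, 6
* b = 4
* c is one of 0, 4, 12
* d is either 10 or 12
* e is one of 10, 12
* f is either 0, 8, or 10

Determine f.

8

b has just one choice, so b = 4. Strike 4 from c.
The 2 variables d and e are confined to {10, 12}, which locks those values in; drop them from c, f.
c must be 0 (only option left). So f can't be 0.
So f = 8.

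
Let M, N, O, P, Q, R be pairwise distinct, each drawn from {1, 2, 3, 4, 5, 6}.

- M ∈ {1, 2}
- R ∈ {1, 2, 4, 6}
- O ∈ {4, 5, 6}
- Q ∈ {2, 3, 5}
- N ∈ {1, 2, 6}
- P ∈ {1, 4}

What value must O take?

5

The 6 variables together cover exactly {1, 2, 3, 4, 5, 6} — 6 values for 6 variables — and 3 appears only in Q's list, so Q = 3.
The 5 still-open variables together cover exactly {1, 2, 4, 5, 6} — 5 values for 5 variables — and 5 appears only in O's list, so O = 5.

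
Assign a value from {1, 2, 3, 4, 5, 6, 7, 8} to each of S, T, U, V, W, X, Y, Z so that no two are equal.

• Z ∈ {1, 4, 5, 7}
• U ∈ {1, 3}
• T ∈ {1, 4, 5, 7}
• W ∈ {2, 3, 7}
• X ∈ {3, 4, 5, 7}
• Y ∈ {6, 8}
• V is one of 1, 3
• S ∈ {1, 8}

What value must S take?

8

The 8 variables draw from only 8 values {1, 2, 3, 4, 5, 6, 7, 8}, so each is used; only W can be 2, hence W = 2.
The 7 still-open variables draw from only 7 values {1, 3, 4, 5, 6, 7, 8}, so each is used; only Y can be 6, hence Y = 6.
The 6 still-open variables draw from only 6 values {1, 3, 4, 5, 7, 8}, so each is used; only S can be 8, hence S = 8.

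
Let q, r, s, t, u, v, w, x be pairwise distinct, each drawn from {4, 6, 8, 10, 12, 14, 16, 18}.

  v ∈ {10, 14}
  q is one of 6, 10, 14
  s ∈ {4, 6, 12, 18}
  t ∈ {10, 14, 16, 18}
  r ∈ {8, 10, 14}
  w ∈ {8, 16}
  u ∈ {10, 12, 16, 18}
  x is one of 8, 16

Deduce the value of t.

The 8 variables draw from only 8 values {4, 6, 8, 10, 12, 14, 16, 18}, so each is used; only s can be 4, hence s = 4.
Among the 7 still-open variables, 6 fits only q (and all 7 values in {6, 8, 10, 12, 14, 16, 18} must be used), so q = 6.
The 6 still-open variables together cover exactly {8, 10, 12, 14, 16, 18} — 6 values for 6 variables — and 12 appears only in u's list, so u = 12.
Among the 5 still-open variables, 18 fits only t (and all 5 values in {8, 10, 14, 16, 18} must be used), so t = 18.

18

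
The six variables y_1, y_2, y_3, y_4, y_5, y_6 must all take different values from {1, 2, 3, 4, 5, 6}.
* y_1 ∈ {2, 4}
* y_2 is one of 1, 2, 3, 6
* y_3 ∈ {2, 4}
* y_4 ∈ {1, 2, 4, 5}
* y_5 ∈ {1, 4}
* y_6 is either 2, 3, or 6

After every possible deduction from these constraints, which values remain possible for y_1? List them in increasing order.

2, 4

The 6 variables draw from only 6 values {1, 2, 3, 4, 5, 6}, so each is used; only y_4 can be 5, hence y_4 = 5.
The 2 variables y_1 and y_3 are confined to {2, 4}, which locks those values in; drop them from y_2, y_5, y_6.
y_5's domain is down to {1}, so y_5 = 1. Eliminate 1 elsewhere: y_2.
No further eliminations apply; y_1 can still be any of 2, 4.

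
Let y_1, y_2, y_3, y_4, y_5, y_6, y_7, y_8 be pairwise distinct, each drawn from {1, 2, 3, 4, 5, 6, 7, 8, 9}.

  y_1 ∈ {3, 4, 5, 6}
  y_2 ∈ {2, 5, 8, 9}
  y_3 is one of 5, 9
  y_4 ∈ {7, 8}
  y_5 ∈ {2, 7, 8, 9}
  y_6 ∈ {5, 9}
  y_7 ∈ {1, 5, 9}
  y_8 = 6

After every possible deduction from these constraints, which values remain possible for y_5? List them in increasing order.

y_8's domain is down to {6}, so y_8 = 6. So y_1 can't be 6.
The 2 variables y_3 and y_6 are confined to {5, 9}, which locks those values in; drop them from y_1, y_2, y_5, y_7.
y_7 must be 1 (only option left).
No further eliminations apply; y_5 can still be any of 2, 7, 8.

2, 7, 8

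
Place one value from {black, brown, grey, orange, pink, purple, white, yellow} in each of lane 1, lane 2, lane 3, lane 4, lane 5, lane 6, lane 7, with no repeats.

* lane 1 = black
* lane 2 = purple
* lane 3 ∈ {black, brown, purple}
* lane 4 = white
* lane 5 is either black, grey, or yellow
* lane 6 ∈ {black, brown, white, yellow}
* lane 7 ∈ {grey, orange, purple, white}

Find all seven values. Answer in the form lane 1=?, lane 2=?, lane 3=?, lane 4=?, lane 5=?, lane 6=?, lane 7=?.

lane 1 has just one choice, so lane 1 = black. Eliminate black elsewhere: lane 3, lane 5, lane 6.
lane 2 has just one choice, so lane 2 = purple. Strike purple from lane 3, lane 7.
lane 3's domain is down to {brown}, so lane 3 = brown. Eliminate brown elsewhere: lane 6.
That leaves lane 4 = white. Remove white from lane 6, lane 7.
lane 6 must be yellow (only option left). Strike yellow from lane 5.
lane 5 must be grey (only option left). Remove grey from lane 7.
lane 7 has just one choice, so lane 7 = orange.

lane 1=black, lane 2=purple, lane 3=brown, lane 4=white, lane 5=grey, lane 6=yellow, lane 7=orange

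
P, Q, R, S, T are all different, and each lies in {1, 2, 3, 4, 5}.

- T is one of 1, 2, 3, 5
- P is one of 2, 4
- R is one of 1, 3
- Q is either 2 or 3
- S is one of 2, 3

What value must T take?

The 5 variables together cover exactly {1, 2, 3, 4, 5} — 5 values for 5 variables — and 4 appears only in P's list, so P = 4.
The 4 still-open variables together cover exactly {1, 2, 3, 5} — 4 values for 4 variables — and 5 appears only in T's list, so T = 5.

5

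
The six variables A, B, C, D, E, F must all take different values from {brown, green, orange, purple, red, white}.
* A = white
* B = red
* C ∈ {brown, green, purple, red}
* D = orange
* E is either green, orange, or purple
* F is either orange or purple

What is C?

A's domain is down to {white}, so A = white.
B has just one choice, so B = red. Remove red from C.
D must be orange (only option left). Strike orange from E, F.
F must be purple (only option left). Strike purple from C, E.
E must be green (only option left). So C can't be green.
So C = brown.

brown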